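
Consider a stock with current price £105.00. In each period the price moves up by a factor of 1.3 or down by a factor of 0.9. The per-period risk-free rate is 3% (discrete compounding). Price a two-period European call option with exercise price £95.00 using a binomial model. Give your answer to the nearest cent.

Risk-neutral probability p = (1 + 0.03 − 0.9)/(1.3 − 0.9) = 0.1300/0.4000 = 0.3250
Terminal stock prices: S_uu = 177.5, S_ud = 122.9, S_dd = 85.05
Terminal payoffs (S − K): max(82.45, 0) = 82.45, max(27.85, 0) = 27.85, max(-9.95, 0) = 0
Node u (S = 136.5): V_u = 1/1.03·[0.3250·82.4500 + 0.6750·27.8500] = 44.2670
Node d (S = 94.5): V_d = 1/1.03·[0.3250·27.8500 + 0.6750·0.0000] = 8.7876
Node 0 (S = 105): V_0 = 1/1.03·[0.3250·44.2670 + 0.6750·8.7876] = 19.7266

£19.73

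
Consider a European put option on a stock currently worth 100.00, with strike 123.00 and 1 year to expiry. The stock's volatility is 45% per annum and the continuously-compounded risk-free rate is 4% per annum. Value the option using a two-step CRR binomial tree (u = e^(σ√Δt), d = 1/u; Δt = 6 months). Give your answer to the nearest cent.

31.14

CRR parameters: u = e^(σ√Δt) = e^(0.45·√0.5) = 1.3746, d = 1/u = 0.7275
Per-period rate: rΔt = 0.04·0.5 = 0.02, so R = e^0.02 = 1.0202
Risk-neutral probability p = (e^0.02 − 0.7275)/(1.3746 − 0.7275) = 0.2927/0.6472 = 0.4523
Terminal stock prices: S_uu = 189, S_ud = 100, S_dd = 52.92
Terminal payoffs (K − S): max(-65.97, 0) = 0, max(23, 0) = 23, max(70.08, 0) = 70.08
Node u (S = 137.5): V_u = e^(−0.02)·[0.4523·0.0000 + 0.5477·23.0000] = 12.3470
Node d (S = 72.75): V_d = e^(−0.02)·[0.4523·23.0000 + 0.5477·70.0804] = 47.8186
Node 0 (S = 100): V_0 = e^(−0.02)·[0.4523·12.3470 + 0.5477·47.8186] = 31.1446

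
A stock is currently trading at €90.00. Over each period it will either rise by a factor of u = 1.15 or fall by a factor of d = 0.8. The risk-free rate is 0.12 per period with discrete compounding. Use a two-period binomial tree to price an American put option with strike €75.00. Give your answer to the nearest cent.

Risk-neutral probability p = (1 + 0.12 − 0.8)/(1.15 − 0.8) = 0.3200/0.3500 = 0.9143
Terminal stock prices: S_uu = 119, S_ud = 82.8, S_dd = 57.6
Terminal payoffs (K − S): max(-44.02, 0) = 0, max(-7.8, 0) = 0, max(17.4, 0) = 17.4
Node u (S = 103.5): continuation = 1/1.12·[0.9143·0.0000 + 0.0857·0.0000] = 0.0000; exercise value = 0.0000 ≤ continuation, so V_u = 0.0000
Node d (S = 72): continuation = 1/1.12·[0.9143·0.0000 + 0.0857·17.4000] = 1.3316; exercise value = 3.0000 > continuation, so V_d = 3.0000 (exercise)
Node 0 (S = 90): continuation = 1/1.12·[0.9143·0.0000 + 0.0857·3.0000] = 0.2296; exercise value = 0.0000 ≤ continuation, so V_0 = 0.2296

€0.23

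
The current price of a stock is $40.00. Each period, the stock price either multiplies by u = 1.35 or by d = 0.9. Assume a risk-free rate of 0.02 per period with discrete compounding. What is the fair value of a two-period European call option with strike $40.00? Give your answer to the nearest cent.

$5.48

Risk-neutral probability p = (1 + 0.02 − 0.9)/(1.35 − 0.9) = 0.1200/0.4500 = 0.2667
Terminal stock prices: S_uu = 72.9, S_ud = 48.6, S_dd = 32.4
Terminal payoffs (S − K): max(32.9, 0) = 32.9, max(8.6, 0) = 8.6, max(-7.6, 0) = 0
Node u (S = 54): V_u = 1/1.02·[0.2667·32.9000 + 0.7333·8.6000] = 14.7843
Node d (S = 36): V_d = 1/1.02·[0.2667·8.6000 + 0.7333·0.0000] = 2.2484
Node 0 (S = 40): V_0 = 1/1.02·[0.2667·14.7843 + 0.7333·2.2484] = 5.4817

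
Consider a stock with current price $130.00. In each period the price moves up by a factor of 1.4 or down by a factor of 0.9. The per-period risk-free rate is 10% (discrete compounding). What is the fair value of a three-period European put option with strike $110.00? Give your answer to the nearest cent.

$2.47

Risk-neutral probability p = (1 + 0.1 − 0.9)/(1.4 − 0.9) = 0.2000/0.5000 = 0.4000
Terminal stock prices: S_uuu = 356.7, S_uud = 229.3, S_udd = 147.4, S_ddd = 94.77
Terminal payoffs (K − S): max(-246.7, 0) = 0, max(-119.3, 0) = 0, max(-37.42, 0) = 0, max(15.23, 0) = 15.23
Node uu (S = 254.8): V_uu = 1/1.1·[0.4000·0.0000 + 0.6000·0.0000] = 0.0000
Node ud (S = 163.8): V_ud = 1/1.1·[0.4000·0.0000 + 0.6000·0.0000] = 0.0000
Node dd (S = 105.3): V_dd = 1/1.1·[0.4000·0.0000 + 0.6000·15.2300] = 8.3073
Node u (S = 182): V_u = 1/1.1·[0.4000·0.0000 + 0.6000·0.0000] = 0.0000
Node d (S = 117): V_d = 1/1.1·[0.4000·0.0000 + 0.6000·8.3073] = 4.5312
Node 0 (S = 130): V_0 = 1/1.1·[0.4000·0.0000 + 0.6000·4.5312] = 2.4716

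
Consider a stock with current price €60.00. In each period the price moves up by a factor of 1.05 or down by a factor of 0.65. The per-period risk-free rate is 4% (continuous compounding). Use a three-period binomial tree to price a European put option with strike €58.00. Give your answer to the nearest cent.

Risk-neutral probability p = (e^0.04 − 0.65)/(1.05 − 0.65) = 0.3908/0.4000 = 0.9770
Terminal stock prices: S_uuu = 69.46, S_uud = 43, S_udd = 26.62, S_ddd = 16.48
Terminal payoffs (K − S): max(-11.46, 0) = 0, max(15, 0) = 15, max(31.38, 0) = 31.38, max(41.52, 0) = 41.52
Node uu (S = 66.15): V_uu = e^(−0.04)·[0.9770·0.0000 + 0.0230·15.0025] = 0.3311
Node ud (S = 40.95): V_ud = e^(−0.04)·[0.9770·15.0025 + 0.0230·31.3825] = 14.7758
Node dd (S = 25.35): V_dd = e^(−0.04)·[0.9770·31.3825 + 0.0230·41.5225] = 30.3758
Node u (S = 63): V_u = e^(−0.04)·[0.9770·0.3311 + 0.0230·14.7758] = 0.6370
Node d (S = 39): V_d = e^(−0.04)·[0.9770·14.7758 + 0.0230·30.3758] = 14.5407
Node 0 (S = 60): V_0 = e^(−0.04)·[0.9770·0.6370 + 0.0230·14.5407] = 0.9189

€0.92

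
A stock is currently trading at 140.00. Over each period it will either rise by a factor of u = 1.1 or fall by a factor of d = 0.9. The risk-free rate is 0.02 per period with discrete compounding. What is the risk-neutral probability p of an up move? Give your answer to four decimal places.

Risk-neutral probability p = (1 + 0.02 − 0.9)/(1.1 − 0.9) = 0.1200/0.2000 = 0.6000

p = 0.6000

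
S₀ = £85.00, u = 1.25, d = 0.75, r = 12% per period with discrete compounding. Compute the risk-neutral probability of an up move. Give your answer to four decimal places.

Risk-neutral probability p = (1 + 0.12 − 0.75)/(1.25 − 0.75) = 0.3700/0.5000 = 0.7400

p = 0.7400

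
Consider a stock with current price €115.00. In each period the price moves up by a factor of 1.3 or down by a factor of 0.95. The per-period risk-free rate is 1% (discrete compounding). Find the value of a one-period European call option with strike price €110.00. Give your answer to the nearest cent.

Risk-neutral probability p = (1 + 0.01 − 0.95)/(1.3 − 0.95) = 0.0600/0.3500 = 0.1714
Terminal stock prices: S_u = 149.5, S_d = 109.2
Terminal payoffs (S − K): max(39.5, 0) = 39.5, max(-0.75, 0) = 0
Node 0 (S = 115): V_0 = 1/1.01·[0.1714·39.5000 + 0.8286·0.0000] = 6.7044

€6.70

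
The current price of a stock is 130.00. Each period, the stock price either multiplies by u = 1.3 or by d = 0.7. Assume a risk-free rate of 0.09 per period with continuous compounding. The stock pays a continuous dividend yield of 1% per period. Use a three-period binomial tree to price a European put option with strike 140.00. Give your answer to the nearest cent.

Per-period risk-free factor R = e^0.09 = 1.0942; dividend-adjusted growth = e^(0.09−0.01) = 1.0833.
Risk-neutral probability p = (1.0833 − 0.7)/(1.3 − 0.7) = 0.3833/0.6000 = 0.6388
Terminal stock prices: S_uuu = 285.6, S_uud = 153.8, S_udd = 82.81, S_ddd = 44.59
Terminal payoffs (K − S): max(-145.6, 0) = 0, max(-13.79, 0) = 0, max(57.19, 0) = 57.19, max(95.41, 0) = 95.41
Node uu (S = 219.7): V_uu = e^(−0.09)·[0.6388·0.0000 + 0.3612·0.0000] = 0.0000
Node ud (S = 118.3): V_ud = e^(−0.09)·[0.6388·0.0000 + 0.3612·57.1900] = 18.8785
Node dd (S = 63.7): V_dd = e^(−0.09)·[0.6388·57.1900 + 0.3612·95.4100] = 64.8842
Node u (S = 169): V_u = e^(−0.09)·[0.6388·0.0000 + 0.3612·18.8785] = 6.2318
Node d (S = 91): V_d = e^(−0.09)·[0.6388·18.8785 + 0.3612·64.8842] = 32.4402
Node 0 (S = 130): V_0 = e^(−0.09)·[0.6388·6.2318 + 0.3612·32.4402] = 14.3469

14.35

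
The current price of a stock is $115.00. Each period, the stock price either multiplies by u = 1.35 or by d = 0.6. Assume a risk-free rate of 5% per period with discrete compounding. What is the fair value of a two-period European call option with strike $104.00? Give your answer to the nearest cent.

$34.48

Risk-neutral probability p = (1 + 0.05 − 0.6)/(1.35 − 0.6) = 0.4500/0.7500 = 0.6000
Terminal stock prices: S_uu = 209.6, S_ud = 93.15, S_dd = 41.4
Terminal payoffs (S − K): max(105.6, 0) = 105.6, max(-10.85, 0) = 0, max(-62.6, 0) = 0
Node u (S = 155.2): V_u = 1/1.05·[0.6000·105.5875 + 0.4000·0.0000] = 60.3357
Node d (S = 69): V_d = 1/1.05·[0.6000·0.0000 + 0.4000·0.0000] = 0.0000
Node 0 (S = 115): V_0 = 1/1.05·[0.6000·60.3357 + 0.4000·0.0000] = 34.4776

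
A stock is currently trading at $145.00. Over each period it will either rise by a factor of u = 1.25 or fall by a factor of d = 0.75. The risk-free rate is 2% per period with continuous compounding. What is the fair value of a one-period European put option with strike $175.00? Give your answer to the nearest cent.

$29.85

Risk-neutral probability p = (e^0.02 − 0.75)/(1.25 − 0.75) = 0.2702/0.5000 = 0.5404
Terminal stock prices: S_u = 181.2, S_d = 108.8
Terminal payoffs (K − S): max(-6.25, 0) = 0, max(66.25, 0) = 66.25
Node 0 (S = 145): V_0 = e^(−0.02)·[0.5404·0.0000 + 0.4596·66.2500] = 29.8454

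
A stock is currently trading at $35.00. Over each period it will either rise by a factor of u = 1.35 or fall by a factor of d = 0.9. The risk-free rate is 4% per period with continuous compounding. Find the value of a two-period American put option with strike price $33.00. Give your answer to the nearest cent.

$2.03

Risk-neutral probability p = (e^0.04 − 0.9)/(1.35 − 0.9) = 0.1408/0.4500 = 0.3129
Terminal stock prices: S_uu = 63.79, S_ud = 42.52, S_dd = 28.35
Terminal payoffs (K − S): max(-30.79, 0) = 0, max(-9.525, 0) = 0, max(4.65, 0) = 4.65
Node u (S = 47.25): continuation = e^(−0.04)·[0.3129·0.0000 + 0.6871·0.0000] = 0.0000; exercise value = 0.0000 ≤ continuation, so V_u = 0.0000
Node d (S = 31.5): continuation = e^(−0.04)·[0.3129·0.0000 + 0.6871·4.6500] = 3.0697; exercise value = 1.5000 ≤ continuation, so V_d = 3.0697
Node 0 (S = 35): continuation = e^(−0.04)·[0.3129·0.0000 + 0.6871·3.0697] = 2.0264; exercise value = 0.0000 ≤ continuation, so V_0 = 2.0264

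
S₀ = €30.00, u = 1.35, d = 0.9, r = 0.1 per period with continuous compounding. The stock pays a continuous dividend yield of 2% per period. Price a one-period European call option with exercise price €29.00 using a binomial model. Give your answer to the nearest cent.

Per-period risk-free factor R = e^0.1 = 1.1052; dividend-adjusted growth = e^(0.1−0.02) = 1.0833.
Risk-neutral probability p = (1.0833 − 0.9)/(1.35 − 0.9) = 0.1833/0.4500 = 0.4073
Terminal stock prices: S_u = 40.5, S_d = 27
Terminal payoffs (S − K): max(11.5, 0) = 11.5, max(-2, 0) = 0
Node 0 (S = 30): V_0 = e^(−0.1)·[0.4073·11.5000 + 0.5927·0.0000] = 4.2383

€4.24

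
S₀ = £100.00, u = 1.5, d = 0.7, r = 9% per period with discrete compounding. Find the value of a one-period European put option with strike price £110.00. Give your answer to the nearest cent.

Risk-neutral probability p = (1 + 0.09 − 0.7)/(1.5 − 0.7) = 0.3900/0.8000 = 0.4875
Terminal stock prices: S_u = 150, S_d = 70
Terminal payoffs (K − S): max(-40, 0) = 0, max(40, 0) = 40
Node 0 (S = 100): V_0 = 1/1.09·[0.4875·0.0000 + 0.5125·40.0000] = 18.8073

£18.81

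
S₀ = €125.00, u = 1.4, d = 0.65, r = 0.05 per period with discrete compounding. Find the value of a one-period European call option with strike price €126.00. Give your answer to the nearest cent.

€24.89

Risk-neutral probability p = (1 + 0.05 − 0.65)/(1.4 − 0.65) = 0.4000/0.7500 = 0.5333
Terminal stock prices: S_u = 175, S_d = 81.25
Terminal payoffs (S − K): max(49, 0) = 49, max(-44.75, 0) = 0
Node 0 (S = 125): V_0 = 1/1.05·[0.5333·49.0000 + 0.4667·0.0000] = 24.8889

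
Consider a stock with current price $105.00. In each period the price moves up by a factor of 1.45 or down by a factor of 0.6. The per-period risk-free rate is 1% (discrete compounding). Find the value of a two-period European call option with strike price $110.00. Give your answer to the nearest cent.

Risk-neutral probability p = (1 + 0.01 − 0.6)/(1.45 − 0.6) = 0.4100/0.8500 = 0.4824
Terminal stock prices: S_uu = 220.8, S_ud = 91.35, S_dd = 37.8
Terminal payoffs (S − K): max(110.8, 0) = 110.8, max(-18.65, 0) = 0, max(-72.2, 0) = 0
Node u (S = 152.2): V_u = 1/1.01·[0.4824·110.7625 + 0.5176·0.0000] = 52.8976
Node d (S = 63): V_d = 1/1.01·[0.4824·0.0000 + 0.5176·0.0000] = 0.0000
Node 0 (S = 105): V_0 = 1/1.01·[0.4824·52.8976 + 0.5176·0.0000] = 25.2627

$25.26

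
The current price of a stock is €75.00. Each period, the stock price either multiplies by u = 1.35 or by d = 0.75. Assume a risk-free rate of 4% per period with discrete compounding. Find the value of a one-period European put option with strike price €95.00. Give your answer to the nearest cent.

Risk-neutral probability p = (1 + 0.04 − 0.75)/(1.35 − 0.75) = 0.2900/0.6000 = 0.4833
Terminal stock prices: S_u = 101.2, S_d = 56.25
Terminal payoffs (K − S): max(-6.25, 0) = 0, max(38.75, 0) = 38.75
Node 0 (S = 75): V_0 = 1/1.04·[0.4833·0.0000 + 0.5167·38.7500] = 19.2508

€19.25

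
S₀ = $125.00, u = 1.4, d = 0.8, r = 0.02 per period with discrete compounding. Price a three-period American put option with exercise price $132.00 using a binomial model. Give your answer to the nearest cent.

$25.59

Risk-neutral probability p = (1 + 0.02 − 0.8)/(1.4 − 0.8) = 0.2200/0.6000 = 0.3667
Terminal stock prices: S_uuu = 343, S_uud = 196, S_udd = 112, S_ddd = 64
Terminal payoffs (K − S): max(-211, 0) = 0, max(-64, 0) = 0, max(20, 0) = 20, max(68, 0) = 68
Node uu (S = 245): continuation = 1/1.02·[0.3667·0.0000 + 0.6333·0.0000] = 0.0000; exercise value = 0.0000 ≤ continuation, so V_uu = 0.0000
Node ud (S = 140): continuation = 1/1.02·[0.3667·0.0000 + 0.6333·20.0000] = 12.4183; exercise value = 0.0000 ≤ continuation, so V_ud = 12.4183
Node dd (S = 80): continuation = 1/1.02·[0.3667·20.0000 + 0.6333·68.0000] = 49.4118; exercise value = 52.0000 > continuation, so V_dd = 52.0000 (exercise)
Node u (S = 175): continuation = 1/1.02·[0.3667·0.0000 + 0.6333·12.4183] = 7.7107; exercise value = 0.0000 ≤ continuation, so V_u = 7.7107
Node d (S = 100): continuation = 1/1.02·[0.3667·12.4183 + 0.6333·52.0000] = 36.7517; exercise value = 32.0000 ≤ continuation, so V_d = 36.7517
Node 0 (S = 125): continuation = 1/1.02·[0.3667·7.7107 + 0.6333·36.7517] = 25.5915; exercise value = 7.0000 ≤ continuation, so V_0 = 25.5915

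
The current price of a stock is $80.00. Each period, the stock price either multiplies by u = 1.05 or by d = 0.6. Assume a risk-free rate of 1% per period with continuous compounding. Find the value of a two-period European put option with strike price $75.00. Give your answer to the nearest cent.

$4.26

Risk-neutral probability p = (e^0.01 − 0.6)/(1.05 − 0.6) = 0.4101/0.4500 = 0.9112
Terminal stock prices: S_uu = 88.2, S_ud = 50.4, S_dd = 28.8
Terminal payoffs (K − S): max(-13.2, 0) = 0, max(24.6, 0) = 24.6, max(46.2, 0) = 46.2
Node u (S = 84): V_u = e^(−0.01)·[0.9112·0.0000 + 0.0888·24.6000] = 2.1622
Node d (S = 48): V_d = e^(−0.01)·[0.9112·24.6000 + 0.0888·46.2000] = 26.2537
Node 0 (S = 80): V_0 = e^(−0.01)·[0.9112·2.1622 + 0.0888·26.2537] = 4.2582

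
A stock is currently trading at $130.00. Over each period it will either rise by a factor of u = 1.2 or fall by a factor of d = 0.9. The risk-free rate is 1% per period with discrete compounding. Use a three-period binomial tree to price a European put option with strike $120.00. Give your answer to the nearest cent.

Risk-neutral probability p = (1 + 0.01 − 0.9)/(1.2 − 0.9) = 0.1100/0.3000 = 0.3667
Terminal stock prices: S_uuu = 224.6, S_uud = 168.5, S_udd = 126.4, S_ddd = 94.77
Terminal payoffs (K − S): max(-104.6, 0) = 0, max(-48.48, 0) = 0, max(-6.36, 0) = 0, max(25.23, 0) = 25.23
Node uu (S = 187.2): V_uu = 1/1.01·[0.3667·0.0000 + 0.6333·0.0000] = 0.0000
Node ud (S = 140.4): V_ud = 1/1.01·[0.3667·0.0000 + 0.6333·0.0000] = 0.0000
Node dd (S = 105.3): V_dd = 1/1.01·[0.3667·0.0000 + 0.6333·25.2300] = 15.8208
Node u (S = 156): V_u = 1/1.01·[0.3667·0.0000 + 0.6333·0.0000] = 0.0000
Node d (S = 117): V_d = 1/1.01·[0.3667·0.0000 + 0.6333·15.8208] = 9.9206
Node 0 (S = 130): V_0 = 1/1.01·[0.3667·0.0000 + 0.6333·9.9206] = 6.2209

$6.22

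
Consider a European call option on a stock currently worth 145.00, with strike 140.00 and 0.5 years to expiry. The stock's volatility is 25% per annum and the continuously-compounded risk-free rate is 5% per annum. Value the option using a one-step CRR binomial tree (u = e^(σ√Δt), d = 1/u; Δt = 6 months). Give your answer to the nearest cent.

16.99

CRR parameters: u = e^(σ√Δt) = e^(0.25·√0.5) = 1.1934, d = 1/u = 0.8380
Per-period rate: rΔt = 0.05·0.5 = 0.025, so R = e^0.025 = 1.0253
Risk-neutral probability p = (e^0.025 − 0.8380)/(1.1934 − 0.8380) = 0.1873/0.3554 = 0.5272
Terminal stock prices: S_u = 173, S_d = 121.5
Terminal payoffs (S − K): max(33.04, 0) = 33.04, max(-18.49, 0) = 0
Node 0 (S = 145): V_0 = e^(−0.025)·[0.5272·33.0379 + 0.4728·0.0000] = 16.9859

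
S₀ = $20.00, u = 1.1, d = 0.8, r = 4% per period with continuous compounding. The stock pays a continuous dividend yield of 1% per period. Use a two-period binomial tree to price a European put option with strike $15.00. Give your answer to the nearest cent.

$0.11

Per-period risk-free factor R = e^0.04 = 1.0408; dividend-adjusted growth = e^(0.04−0.01) = 1.0305.
Risk-neutral probability p = (1.0305 − 0.8)/(1.1 − 0.8) = 0.2305/0.3000 = 0.7682
Terminal stock prices: S_uu = 24.2, S_ud = 17.6, S_dd = 12.8
Terminal payoffs (K − S): max(-9.2, 0) = 0, max(-2.6, 0) = 0, max(2.2, 0) = 2.2
Node u (S = 22): V_u = e^(−0.04)·[0.7682·0.0000 + 0.2318·0.0000] = 0.0000
Node d (S = 16): V_d = e^(−0.04)·[0.7682·0.0000 + 0.2318·2.2000] = 0.4900
Node 0 (S = 20): V_0 = e^(−0.04)·[0.7682·0.0000 + 0.2318·0.4900] = 0.1091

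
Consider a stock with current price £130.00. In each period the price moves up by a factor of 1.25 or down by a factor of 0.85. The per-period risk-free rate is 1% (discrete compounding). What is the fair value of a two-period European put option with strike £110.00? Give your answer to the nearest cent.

£5.67

Risk-neutral probability p = (1 + 0.01 − 0.85)/(1.25 − 0.85) = 0.1600/0.4000 = 0.4000
Terminal stock prices: S_uu = 203.1, S_ud = 138.1, S_dd = 93.92
Terminal payoffs (K − S): max(-93.12, 0) = 0, max(-28.12, 0) = 0, max(16.08, 0) = 16.08
Node u (S = 162.5): V_u = 1/1.01·[0.4000·0.0000 + 0.6000·0.0000] = 0.0000
Node d (S = 110.5): V_d = 1/1.01·[0.4000·0.0000 + 0.6000·16.0750] = 9.5495
Node 0 (S = 130): V_0 = 1/1.01·[0.4000·0.0000 + 0.6000·9.5495] = 5.6730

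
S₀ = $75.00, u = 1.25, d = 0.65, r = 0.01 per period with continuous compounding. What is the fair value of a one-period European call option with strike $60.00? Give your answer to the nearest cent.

$20.05

Risk-neutral probability p = (e^0.01 − 0.65)/(1.25 − 0.65) = 0.3601/0.6000 = 0.6001
Terminal stock prices: S_u = 93.75, S_d = 48.75
Terminal payoffs (S − K): max(33.75, 0) = 33.75, max(-11.25, 0) = 0
Node 0 (S = 75): V_0 = e^(−0.01)·[0.6001·33.7500 + 0.3999·0.0000] = 20.0513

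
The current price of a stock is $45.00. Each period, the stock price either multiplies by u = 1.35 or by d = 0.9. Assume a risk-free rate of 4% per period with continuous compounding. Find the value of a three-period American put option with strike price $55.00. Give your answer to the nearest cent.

Risk-neutral probability p = (e^0.04 − 0.9)/(1.35 − 0.9) = 0.1408/0.4500 = 0.3129
Terminal stock prices: S_uuu = 110.7, S_uud = 73.81, S_udd = 49.21, S_ddd = 32.81
Terminal payoffs (K − S): max(-55.72, 0) = 0, max(-18.81, 0) = 0, max(5.792, 0) = 5.792, max(22.19, 0) = 22.19
Node uu (S = 82.01): continuation = e^(−0.04)·[0.3129·0.0000 + 0.6871·0.0000] = 0.0000; exercise value = 0.0000 ≤ continuation, so V_uu = 0.0000
Node ud (S = 54.68): continuation = e^(−0.04)·[0.3129·0.0000 + 0.6871·5.7925] = 3.8239; exercise value = 0.3250 ≤ continuation, so V_ud = 3.8239
Node dd (S = 36.45): continuation = e^(−0.04)·[0.3129·5.7925 + 0.6871·22.1950] = 16.3934; exercise value = 18.5500 > continuation, so V_dd = 18.5500 (exercise)
Node u (S = 60.75): continuation = e^(−0.04)·[0.3129·0.0000 + 0.6871·3.8239] = 2.5243; exercise value = 0.0000 ≤ continuation, so V_u = 2.5243
Node d (S = 40.5): continuation = e^(−0.04)·[0.3129·3.8239 + 0.6871·18.5500] = 13.3953; exercise value = 14.5000 > continuation, so V_d = 14.5000 (exercise)
Node 0 (S = 45): continuation = e^(−0.04)·[0.3129·2.5243 + 0.6871·14.5000] = 10.3310; exercise value = 10.0000 ≤ continuation, so V_0 = 10.3310

$10.33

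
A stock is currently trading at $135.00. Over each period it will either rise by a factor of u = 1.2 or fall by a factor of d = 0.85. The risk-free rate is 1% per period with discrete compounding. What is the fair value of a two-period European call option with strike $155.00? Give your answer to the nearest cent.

Risk-neutral probability p = (1 + 0.01 − 0.85)/(1.2 − 0.85) = 0.1600/0.3500 = 0.4571
Terminal stock prices: S_uu = 194.4, S_ud = 137.7, S_dd = 97.54
Terminal payoffs (S − K): max(39.4, 0) = 39.4, max(-17.3, 0) = 0, max(-57.46, 0) = 0
Node u (S = 162): V_u = 1/1.01·[0.4571·39.4000 + 0.5429·0.0000] = 17.8331
Node d (S = 114.8): V_d = 1/1.01·[0.4571·0.0000 + 0.5429·0.0000] = 0.0000
Node 0 (S = 135): V_0 = 1/1.01·[0.4571·17.8331 + 0.5429·0.0000] = 8.0716

$8.07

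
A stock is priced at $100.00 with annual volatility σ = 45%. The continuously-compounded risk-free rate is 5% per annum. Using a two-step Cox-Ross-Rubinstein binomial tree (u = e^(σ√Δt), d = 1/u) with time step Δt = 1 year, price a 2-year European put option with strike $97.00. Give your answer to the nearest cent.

CRR parameters: u = e^(σ√Δt) = e^(0.45·√1) = 1.5683, d = 1/u = 0.6376
Per-period rate: rΔt = 0.05·1 = 0.05, so R = e^0.05 = 1.0513
Risk-neutral probability p = (e^0.05 − 0.6376)/(1.5683 − 0.6376) = 0.4136/0.9307 = 0.4445
Terminal stock prices: S_uu = 246, S_ud = 100, S_dd = 40.66
Terminal payoffs (K − S): max(-149, 0) = 0, max(-3, 0) = 0, max(56.34, 0) = 56.34
Node u (S = 156.8): V_u = e^(−0.05)·[0.4445·0.0000 + 0.5555·0.0000] = 0.0000
Node d (S = 63.76): V_d = e^(−0.05)·[0.4445·0.0000 + 0.5555·56.3430] = 29.7748
Node 0 (S = 100): V_0 = e^(−0.05)·[0.4445·0.0000 + 0.5555·29.7748] = 15.7346

$15.73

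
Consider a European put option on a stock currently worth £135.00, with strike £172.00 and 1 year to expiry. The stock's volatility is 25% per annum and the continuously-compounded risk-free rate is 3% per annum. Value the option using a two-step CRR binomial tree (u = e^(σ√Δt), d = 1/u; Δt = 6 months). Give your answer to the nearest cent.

CRR parameters: u = e^(σ√Δt) = e^(0.25·√0.5) = 1.1934, d = 1/u = 0.8380
Per-period rate: rΔt = 0.03·0.5 = 0.015, so R = e^0.015 = 1.0151
Risk-neutral probability p = (e^0.015 − 0.8380)/(1.1934 − 0.8380) = 0.1771/0.3554 = 0.4984
Terminal stock prices: S_uu = 192.3, S_ud = 135, S_dd = 94.8
Terminal payoffs (K − S): max(-20.26, 0) = 0, max(37, 0) = 37, max(77.2, 0) = 77.2
Node u (S = 161.1): V_u = e^(−0.015)·[0.4984·0.0000 + 0.5016·37.0000] = 18.2813
Node d (S = 113.1): V_d = e^(−0.015)·[0.4984·37.0000 + 0.5016·77.2046] = 56.3137
Node 0 (S = 135): V_0 = e^(−0.015)·[0.4984·18.2813 + 0.5016·56.3137] = 36.8005

£36.80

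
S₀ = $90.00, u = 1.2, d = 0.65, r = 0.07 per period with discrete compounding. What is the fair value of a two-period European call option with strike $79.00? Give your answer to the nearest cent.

Risk-neutral probability p = (1 + 0.07 − 0.65)/(1.2 − 0.65) = 0.4200/0.5500 = 0.7636
Terminal stock prices: S_uu = 129.6, S_ud = 70.2, S_dd = 38.03
Terminal payoffs (S − K): max(50.6, 0) = 50.6, max(-8.8, 0) = 0, max(-40.97, 0) = 0
Node u (S = 108): V_u = 1/1.07·[0.7636·50.6000 + 0.2364·0.0000] = 36.1121
Node d (S = 58.5): V_d = 1/1.07·[0.7636·0.0000 + 0.2364·0.0000] = 0.0000
Node 0 (S = 90): V_0 = 1/1.07·[0.7636·36.1121 + 0.2364·0.0000] = 25.7725

$25.77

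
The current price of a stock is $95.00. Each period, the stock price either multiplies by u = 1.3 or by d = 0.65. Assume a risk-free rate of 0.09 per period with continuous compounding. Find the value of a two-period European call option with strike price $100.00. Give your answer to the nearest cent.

Risk-neutral probability p = (e^0.09 − 0.65)/(1.3 − 0.65) = 0.4442/0.6500 = 0.6833
Terminal stock prices: S_uu = 160.6, S_ud = 80.28, S_dd = 40.14
Terminal payoffs (S − K): max(60.55, 0) = 60.55, max(-19.72, 0) = 0, max(-59.86, 0) = 0
Node u (S = 123.5): V_u = e^(−0.09)·[0.6833·60.5500 + 0.3167·0.0000] = 37.8153
Node d (S = 61.75): V_d = e^(−0.09)·[0.6833·0.0000 + 0.3167·0.0000] = 0.0000
Node 0 (S = 95): V_0 = e^(−0.09)·[0.6833·37.8153 + 0.3167·0.0000] = 23.6168

$23.62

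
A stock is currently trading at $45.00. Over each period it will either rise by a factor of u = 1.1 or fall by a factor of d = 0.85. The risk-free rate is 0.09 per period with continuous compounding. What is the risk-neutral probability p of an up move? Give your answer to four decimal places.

Risk-neutral probability p = (e^0.09 − 0.85)/(1.1 − 0.85) = 0.2442/0.2500 = 0.9767

p = 0.9767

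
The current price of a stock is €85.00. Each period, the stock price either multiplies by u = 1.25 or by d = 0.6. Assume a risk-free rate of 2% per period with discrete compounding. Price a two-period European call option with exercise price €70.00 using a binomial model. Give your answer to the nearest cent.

Risk-neutral probability p = (1 + 0.02 − 0.6)/(1.25 − 0.6) = 0.4200/0.6500 = 0.6462
Terminal stock prices: S_uu = 132.8, S_ud = 63.75, S_dd = 30.6
Terminal payoffs (S − K): max(62.81, 0) = 62.81, max(-6.25, 0) = 0, max(-39.4, 0) = 0
Node u (S = 106.2): V_u = 1/1.02·[0.6462·62.8125 + 0.3538·0.0000] = 39.7907
Node d (S = 51): V_d = 1/1.02·[0.6462·0.0000 + 0.3538·0.0000] = 0.0000
Node 0 (S = 85): V_0 = 1/1.02·[0.6462·39.7907 + 0.3538·0.0000] = 25.2068

€25.21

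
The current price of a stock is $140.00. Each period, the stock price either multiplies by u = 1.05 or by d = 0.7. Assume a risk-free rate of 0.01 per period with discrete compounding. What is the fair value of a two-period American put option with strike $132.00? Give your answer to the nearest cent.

Risk-neutral probability p = (1 + 0.01 − 0.7)/(1.05 − 0.7) = 0.3100/0.3500 = 0.8857
Terminal stock prices: S_uu = 154.3, S_ud = 102.9, S_dd = 68.6
Terminal payoffs (K − S): max(-22.35, 0) = 0, max(29.1, 0) = 29.1, max(63.4, 0) = 63.4
Node u (S = 147): continuation = 1/1.01·[0.8857·0.0000 + 0.1143·29.1000] = 3.2928; exercise value = 0.0000 ≤ continuation, so V_u = 3.2928
Node d (S = 98): continuation = 1/1.01·[0.8857·29.1000 + 0.1143·63.4000] = 32.6931; exercise value = 34.0000 > continuation, so V_d = 34.0000 (exercise)
Node 0 (S = 140): continuation = 1/1.01·[0.8857·3.2928 + 0.1143·34.0000] = 6.7348; exercise value = 0.0000 ≤ continuation, so V_0 = 6.7348

$6.73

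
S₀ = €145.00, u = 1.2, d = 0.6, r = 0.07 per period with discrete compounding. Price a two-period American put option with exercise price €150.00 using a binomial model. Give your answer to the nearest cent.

€19.52

Risk-neutral probability p = (1 + 0.07 − 0.6)/(1.2 − 0.6) = 0.4700/0.6000 = 0.7833
Terminal stock prices: S_uu = 208.8, S_ud = 104.4, S_dd = 52.2
Terminal payoffs (K − S): max(-58.8, 0) = 0, max(45.6, 0) = 45.6, max(97.8, 0) = 97.8
Node u (S = 174): continuation = 1/1.07·[0.7833·0.0000 + 0.2167·45.6000] = 9.2336; exercise value = 0.0000 ≤ continuation, so V_u = 9.2336
Node d (S = 87): continuation = 1/1.07·[0.7833·45.6000 + 0.2167·97.8000] = 53.1869; exercise value = 63.0000 > continuation, so V_d = 63.0000 (exercise)
Node 0 (S = 145): continuation = 1/1.07·[0.7833·9.2336 + 0.2167·63.0000] = 19.5168; exercise value = 5.0000 ≤ continuation, so V_0 = 19.5168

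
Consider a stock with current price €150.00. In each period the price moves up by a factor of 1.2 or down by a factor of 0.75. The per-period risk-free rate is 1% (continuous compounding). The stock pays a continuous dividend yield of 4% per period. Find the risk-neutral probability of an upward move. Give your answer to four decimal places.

Per-period risk-free factor R = e^0.01 = 1.0101; dividend-adjusted growth = e^(0.01−0.04) = 0.9704.
Risk-neutral probability p = (0.9704 − 0.75)/(1.2 − 0.75) = 0.2204/0.4500 = 0.4899

p = 0.4899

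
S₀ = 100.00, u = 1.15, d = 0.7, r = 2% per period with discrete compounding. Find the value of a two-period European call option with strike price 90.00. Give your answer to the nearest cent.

Risk-neutral probability p = (1 + 0.02 − 0.7)/(1.15 − 0.7) = 0.3200/0.4500 = 0.7111
Terminal stock prices: S_uu = 132.2, S_ud = 80.5, S_dd = 49
Terminal payoffs (S − K): max(42.25, 0) = 42.25, max(-9.5, 0) = 0, max(-41, 0) = 0
Node u (S = 115): V_u = 1/1.02·[0.7111·42.2500 + 0.2889·0.0000] = 29.4553
Node d (S = 70): V_d = 1/1.02·[0.7111·0.0000 + 0.2889·0.0000] = 0.0000
Node 0 (S = 100): V_0 = 1/1.02·[0.7111·29.4553 + 0.2889·0.0000] = 20.5353

20.54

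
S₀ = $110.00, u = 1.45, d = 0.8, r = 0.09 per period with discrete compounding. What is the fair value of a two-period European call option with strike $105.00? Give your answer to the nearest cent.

$30.56

Risk-neutral probability p = (1 + 0.09 − 0.8)/(1.45 − 0.8) = 0.2900/0.6500 = 0.4462
Terminal stock prices: S_uu = 231.3, S_ud = 127.6, S_dd = 70.4
Terminal payoffs (S − K): max(126.3, 0) = 126.3, max(22.6, 0) = 22.6, max(-34.6, 0) = 0
Node u (S = 159.5): V_u = 1/1.09·[0.4462·126.2750 + 0.5538·22.6000] = 63.1697
Node d (S = 88): V_d = 1/1.09·[0.4462·22.6000 + 0.5538·0.0000] = 9.2505
Node 0 (S = 110): V_0 = 1/1.09·[0.4462·63.1697 + 0.5538·9.2505] = 30.5567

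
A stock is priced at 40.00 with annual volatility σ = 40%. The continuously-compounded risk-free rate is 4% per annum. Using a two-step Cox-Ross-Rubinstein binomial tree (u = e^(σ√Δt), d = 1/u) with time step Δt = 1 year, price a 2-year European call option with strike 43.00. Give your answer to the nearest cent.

CRR parameters: u = e^(σ√Δt) = e^(0.4·√1) = 1.4918, d = 1/u = 0.6703
Per-period rate: rΔt = 0.04·1 = 0.04, so R = e^0.04 = 1.0408
Risk-neutral probability p = (e^0.04 − 0.6703)/(1.4918 − 0.6703) = 0.3705/0.8215 = 0.4510
Terminal stock prices: S_uu = 89.02, S_ud = 40, S_dd = 17.97
Terminal payoffs (S − K): max(46.02, 0) = 46.02, max(-3, 0) = 0, max(-25.03, 0) = 0
Node u (S = 59.67): V_u = e^(−0.04)·[0.4510·46.0216 + 0.5490·0.0000] = 19.9415
Node d (S = 26.81): V_d = e^(−0.04)·[0.4510·0.0000 + 0.5490·0.0000] = 0.0000
Node 0 (S = 40): V_0 = e^(−0.04)·[0.4510·19.9415 + 0.5490·0.0000] = 8.6408

8.64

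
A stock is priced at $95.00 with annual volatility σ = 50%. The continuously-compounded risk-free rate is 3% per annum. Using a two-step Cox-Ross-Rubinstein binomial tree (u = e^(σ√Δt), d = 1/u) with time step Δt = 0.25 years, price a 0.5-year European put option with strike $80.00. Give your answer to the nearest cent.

$6.60

CRR parameters: u = e^(σ√Δt) = e^(0.5·√0.25) = 1.2840, d = 1/u = 0.7788
Per-period rate: rΔt = 0.03·0.25 = 0.0075, so R = e^0.0075 = 1.0075
Risk-neutral probability p = (e^0.0075 − 0.7788)/(1.2840 − 0.7788) = 0.2287/0.5052 = 0.4527
Terminal stock prices: S_uu = 156.6, S_ud = 95, S_dd = 57.62
Terminal payoffs (K − S): max(-76.63, 0) = 0, max(-15, 0) = 0, max(22.38, 0) = 22.38
Node u (S = 122): V_u = e^(−0.0075)·[0.4527·0.0000 + 0.5473·0.0000] = 0.0000
Node d (S = 73.99): V_d = e^(−0.0075)·[0.4527·0.0000 + 0.5473·22.3796] = 12.1563
Node 0 (S = 95): V_0 = e^(−0.0075)·[0.4527·0.0000 + 0.5473·12.1563] = 6.6031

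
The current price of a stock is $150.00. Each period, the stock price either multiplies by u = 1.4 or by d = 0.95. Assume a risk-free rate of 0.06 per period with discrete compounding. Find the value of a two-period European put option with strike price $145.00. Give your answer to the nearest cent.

Risk-neutral probability p = (1 + 0.06 − 0.95)/(1.4 − 0.95) = 0.1100/0.4500 = 0.2444
Terminal stock prices: S_uu = 294, S_ud = 199.5, S_dd = 135.4
Terminal payoffs (K − S): max(-149, 0) = 0, max(-54.5, 0) = 0, max(9.625, 0) = 9.625
Node u (S = 210): V_u = 1/1.06·[0.2444·0.0000 + 0.7556·0.0000] = 0.0000
Node d (S = 142.5): V_d = 1/1.06·[0.2444·0.0000 + 0.7556·9.6250] = 6.8606
Node 0 (S = 150): V_0 = 1/1.06·[0.2444·0.0000 + 0.7556·6.8606] = 4.8901

$4.89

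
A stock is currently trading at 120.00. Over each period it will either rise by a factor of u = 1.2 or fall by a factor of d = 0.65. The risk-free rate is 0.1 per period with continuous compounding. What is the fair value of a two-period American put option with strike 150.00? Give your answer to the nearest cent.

Risk-neutral probability p = (e^0.1 − 0.65)/(1.2 − 0.65) = 0.4552/0.5500 = 0.8276
Terminal stock prices: S_uu = 172.8, S_ud = 93.6, S_dd = 50.7
Terminal payoffs (K − S): max(-22.8, 0) = 0, max(56.4, 0) = 56.4, max(99.3, 0) = 99.3
Node u (S = 144): continuation = e^(−0.1)·[0.8276·0.0000 + 0.1724·56.4000] = 8.7989; exercise value = 6.0000 ≤ continuation, so V_u = 8.7989
Node d (S = 78): continuation = e^(−0.1)·[0.8276·56.4000 + 0.1724·99.3000] = 57.7256; exercise value = 72.0000 > continuation, so V_d = 72.0000 (exercise)
Node 0 (S = 120): continuation = e^(−0.1)·[0.8276·8.7989 + 0.1724·72.0000] = 17.8215; exercise value = 30.0000 > continuation, so V_0 = 30.0000 (exercise)

30.00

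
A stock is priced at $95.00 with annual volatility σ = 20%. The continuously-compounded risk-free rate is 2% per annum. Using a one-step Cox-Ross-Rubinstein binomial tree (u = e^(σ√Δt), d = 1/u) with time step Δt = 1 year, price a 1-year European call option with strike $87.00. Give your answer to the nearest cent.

CRR parameters: u = e^(σ√Δt) = e^(0.2·√1) = 1.2214, d = 1/u = 0.8187
Per-period rate: rΔt = 0.02·1 = 0.02, so R = e^0.02 = 1.0202
Risk-neutral probability p = (e^0.02 − 0.8187)/(1.2214 − 0.8187) = 0.2015/0.4027 = 0.5003
Terminal stock prices: S_u = 116, S_d = 77.78
Terminal payoffs (S − K): max(29.03, 0) = 29.03, max(-9.221, 0) = 0
Node 0 (S = 95): V_0 = e^(−0.02)·[0.5003·29.0333 + 0.4997·0.0000] = 14.2387

$14.24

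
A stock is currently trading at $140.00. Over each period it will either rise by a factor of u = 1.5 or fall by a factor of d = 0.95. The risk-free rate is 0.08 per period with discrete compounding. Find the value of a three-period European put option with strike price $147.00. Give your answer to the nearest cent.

Risk-neutral probability p = (1 + 0.08 − 0.95)/(1.5 − 0.95) = 0.1300/0.5500 = 0.2364
Terminal stock prices: S_uuu = 472.5, S_uud = 299.2, S_udd = 189.5, S_ddd = 120
Terminal payoffs (K − S): max(-325.5, 0) = 0, max(-152.2, 0) = 0, max(-42.53, 0) = 0, max(26.97, 0) = 26.97
Node uu (S = 315): V_uu = 1/1.08·[0.2364·0.0000 + 0.7636·0.0000] = 0.0000
Node ud (S = 199.5): V_ud = 1/1.08·[0.2364·0.0000 + 0.7636·0.0000] = 0.0000
Node dd (S = 126.3): V_dd = 1/1.08·[0.2364·0.0000 + 0.7636·26.9675] = 19.0679
Node u (S = 210): V_u = 1/1.08·[0.2364·0.0000 + 0.7636·0.0000] = 0.0000
Node d (S = 133): V_d = 1/1.08·[0.2364·0.0000 + 0.7636·19.0679] = 13.4824
Node 0 (S = 140): V_0 = 1/1.08·[0.2364·0.0000 + 0.7636·13.4824] = 9.5330

$9.53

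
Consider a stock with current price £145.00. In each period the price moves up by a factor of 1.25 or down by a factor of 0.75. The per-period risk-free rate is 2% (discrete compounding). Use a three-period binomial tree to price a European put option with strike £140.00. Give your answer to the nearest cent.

£19.52

Risk-neutral probability p = (1 + 0.02 − 0.75)/(1.25 − 0.75) = 0.2700/0.5000 = 0.5400
Terminal stock prices: S_uuu = 283.2, S_uud = 169.9, S_udd = 102, S_ddd = 61.17
Terminal payoffs (K − S): max(-143.2, 0) = 0, max(-29.92, 0) = 0, max(38.05, 0) = 38.05, max(78.83, 0) = 78.83
Node uu (S = 226.6): V_uu = 1/1.02·[0.5400·0.0000 + 0.4600·0.0000] = 0.0000
Node ud (S = 135.9): V_ud = 1/1.02·[0.5400·0.0000 + 0.4600·38.0469] = 17.1584
Node dd (S = 81.56): V_dd = 1/1.02·[0.5400·38.0469 + 0.4600·78.8281] = 55.6924
Node u (S = 181.2): V_u = 1/1.02·[0.5400·0.0000 + 0.4600·17.1584] = 7.7381
Node d (S = 108.8): V_d = 1/1.02·[0.5400·17.1584 + 0.4600·55.6924] = 34.2000
Node 0 (S = 145): V_0 = 1/1.02·[0.5400·7.7381 + 0.4600·34.2000] = 19.5202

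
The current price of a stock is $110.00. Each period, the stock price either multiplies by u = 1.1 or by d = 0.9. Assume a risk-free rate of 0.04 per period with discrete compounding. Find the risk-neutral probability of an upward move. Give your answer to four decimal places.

p = 0.7000

Risk-neutral probability p = (1 + 0.04 − 0.9)/(1.1 − 0.9) = 0.1400/0.2000 = 0.7000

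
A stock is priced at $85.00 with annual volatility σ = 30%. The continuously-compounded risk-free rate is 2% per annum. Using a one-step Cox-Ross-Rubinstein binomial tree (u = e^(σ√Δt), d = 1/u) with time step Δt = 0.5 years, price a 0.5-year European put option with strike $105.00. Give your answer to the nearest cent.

$19.00

CRR parameters: u = e^(σ√Δt) = e^(0.3·√0.5) = 1.2363, d = 1/u = 0.8089
Per-period rate: rΔt = 0.02·0.5 = 0.01, so R = e^0.01 = 1.0101
Risk-neutral probability p = (e^0.01 − 0.8089)/(1.2363 − 0.8089) = 0.2012/0.4275 = 0.4707
Terminal stock prices: S_u = 105.1, S_d = 68.75
Terminal payoffs (K − S): max(-0.08644, 0) = 0, max(36.25, 0) = 36.25
Node 0 (S = 85): V_0 = e^(−0.01)·[0.4707·0.0000 + 0.5293·36.2471] = 18.9955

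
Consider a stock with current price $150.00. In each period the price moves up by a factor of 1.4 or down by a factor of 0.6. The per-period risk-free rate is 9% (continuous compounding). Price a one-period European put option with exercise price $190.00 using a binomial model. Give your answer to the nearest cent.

Risk-neutral probability p = (e^0.09 − 0.6)/(1.4 − 0.6) = 0.4942/0.8000 = 0.6177
Terminal stock prices: S_u = 210, S_d = 90
Terminal payoffs (K − S): max(-20, 0) = 0, max(100, 0) = 100
Node 0 (S = 150): V_0 = e^(−0.09)·[0.6177·0.0000 + 0.3823·100.0000] = 34.9380

$34.94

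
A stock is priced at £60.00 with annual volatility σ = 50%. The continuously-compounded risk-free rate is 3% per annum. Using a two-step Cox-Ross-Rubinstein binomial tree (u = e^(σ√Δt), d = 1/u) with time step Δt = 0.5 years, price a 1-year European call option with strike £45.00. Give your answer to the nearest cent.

£21.13

CRR parameters: u = e^(σ√Δt) = e^(0.5·√0.5) = 1.4241, d = 1/u = 0.7022
Per-period rate: rΔt = 0.03·0.5 = 0.015, so R = e^0.015 = 1.0151
Risk-neutral probability p = (e^0.015 − 0.7022)/(1.4241 − 0.7022) = 0.3129/0.7219 = 0.4335
Terminal stock prices: S_uu = 121.7, S_ud = 60, S_dd = 29.58
Terminal payoffs (S − K): max(76.69, 0) = 76.69, max(15, 0) = 15, max(-15.42, 0) = 0
Node u (S = 85.45): V_u = e^(−0.015)·[0.4335·76.6869 + 0.5665·15.0000] = 41.1171
Node d (S = 42.13): V_d = e^(−0.015)·[0.4335·15.0000 + 0.5665·0.0000] = 6.4050
Node 0 (S = 60): V_0 = e^(−0.015)·[0.4335·41.1171 + 0.5665·6.4050] = 21.1318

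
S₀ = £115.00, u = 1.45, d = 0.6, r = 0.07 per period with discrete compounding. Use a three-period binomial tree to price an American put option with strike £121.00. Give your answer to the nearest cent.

£27.23

Risk-neutral probability p = (1 + 0.07 − 0.6)/(1.45 − 0.6) = 0.4700/0.8500 = 0.5529
Terminal stock prices: S_uuu = 350.6, S_uud = 145.1, S_udd = 60.03, S_ddd = 24.84
Terminal payoffs (K − S): max(-229.6, 0) = 0, max(-24.07, 0) = 0, max(60.97, 0) = 60.97, max(96.16, 0) = 96.16
Node uu (S = 241.8): continuation = 1/1.07·[0.5529·0.0000 + 0.4471·0.0000] = 0.0000; exercise value = 0.0000 ≤ continuation, so V_uu = 0.0000
Node ud (S = 100): continuation = 1/1.07·[0.5529·0.0000 + 0.4471·60.9700] = 25.4740; exercise value = 20.9500 ≤ continuation, so V_ud = 25.4740
Node dd (S = 41.4): continuation = 1/1.07·[0.5529·60.9700 + 0.4471·96.1600] = 71.6841; exercise value = 79.6000 > continuation, so V_dd = 79.6000 (exercise)
Node u (S = 166.8): continuation = 1/1.07·[0.5529·0.0000 + 0.4471·25.4740] = 10.6433; exercise value = 0.0000 ≤ continuation, so V_u = 10.6433
Node d (S = 69): continuation = 1/1.07·[0.5529·25.4740 + 0.4471·79.6000] = 46.4220; exercise value = 52.0000 > continuation, so V_d = 52.0000 (exercise)
Node 0 (S = 115): continuation = 1/1.07·[0.5529·10.6433 + 0.4471·52.0000] = 27.2264; exercise value = 6.0000 ≤ continuation, so V_0 = 27.2264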